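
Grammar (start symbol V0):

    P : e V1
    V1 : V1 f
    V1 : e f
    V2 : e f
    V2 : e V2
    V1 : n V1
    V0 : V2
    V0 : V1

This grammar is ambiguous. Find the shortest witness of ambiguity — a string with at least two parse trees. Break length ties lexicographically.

length 2: e f has 2 parse trees

Two derivations of e f:
  V0 ⇒ V2 ⇒ e f
  V0 ⇒ V1 ⇒ e f

e f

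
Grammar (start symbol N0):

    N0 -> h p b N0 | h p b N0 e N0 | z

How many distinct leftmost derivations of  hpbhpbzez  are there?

2

Parse trees for hpbhpbzez:
  [N0 h p b [N0 h p b [N0 z] e [N0 z]]]
  [N0 h p b [N0 h p b [N0 z]] e [N0 z]]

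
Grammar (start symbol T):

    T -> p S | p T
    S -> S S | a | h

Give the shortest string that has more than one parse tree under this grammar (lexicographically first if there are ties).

length 2: no string has ≥2 trees
length 3: no string has ≥2 trees
length 4: p a a a has 2 parse trees

Two derivations of p a a a:
  T ⇒ p S ⇒ p S S ⇒ p S S S ⇒ p a S S ⇒ p a a S ⇒ p a a a
  T ⇒ p S ⇒ p S S ⇒ p a S ⇒ p a S S ⇒ p a a S ⇒ p a a a

p a a a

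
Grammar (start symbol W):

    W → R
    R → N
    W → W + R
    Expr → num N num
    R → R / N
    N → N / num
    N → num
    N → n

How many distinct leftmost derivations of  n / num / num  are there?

4

Parse trees for n / num / num:
  [W [R [N [N [N n] / num] / num]]]
  [W [R [R [N n]] / [N [N num] / num]]]
  [W [R [R [N [N n] / num]] / [N num]]]
  [W [R [R [R [N n]] / [N num]] / [N num]]]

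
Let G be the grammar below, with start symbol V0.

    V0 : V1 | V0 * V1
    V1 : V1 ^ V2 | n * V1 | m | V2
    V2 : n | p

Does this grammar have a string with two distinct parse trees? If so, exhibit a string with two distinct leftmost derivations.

Ambiguous

Witness: n * m

Derivation 1: V0 ⇒ V1 ⇒ n * V1 ⇒ n * m
Derivation 2: V0 ⇒ V0 * V1 ⇒ V1 * V1 ⇒ V2 * V1 ⇒ n * V1 ⇒ n * m

Two distinct leftmost derivations for the same string.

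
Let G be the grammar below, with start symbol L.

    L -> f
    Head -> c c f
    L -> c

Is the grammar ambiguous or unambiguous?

Unambiguous

Only L is reachable from L; ignoring the rest: The reachable rules are right-linear with at most one rule per (nonterminal, next-terminal) pair. Each input token forces the next rule, so parsing is deterministic.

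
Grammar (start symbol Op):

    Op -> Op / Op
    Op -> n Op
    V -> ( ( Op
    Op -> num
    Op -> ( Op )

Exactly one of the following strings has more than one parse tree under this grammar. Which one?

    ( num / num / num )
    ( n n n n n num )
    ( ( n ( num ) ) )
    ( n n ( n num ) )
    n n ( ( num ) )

( num / num / num )

( num / num / num ): 2 trees
( n n n n n num ): 1 tree
( ( n ( num ) ) ): 1 tree
( n n ( n num ) ): 1 tree
n n ( ( num ) ): 1 tree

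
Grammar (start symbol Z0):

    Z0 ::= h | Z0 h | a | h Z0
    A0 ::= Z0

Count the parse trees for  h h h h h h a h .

Parse trees for h h h h h h a h:
  [Z0 [Z0 h [Z0 h [Z0 h [Z0 h [Z0 h [Z0 h [Z0 a]]]]]]] h]
  [Z0 h [Z0 [Z0 h [Z0 h [Z0 h [Z0 h [Z0 h [Z0 a]]]]]] h]]
  [Z0 h [Z0 h [Z0 [Z0 h [Z0 h [Z0 h [Z0 h [Z0 a]]]]] h]]]
  [Z0 h [Z0 h [Z0 h [Z0 [Z0 h [Z0 h [Z0 h [Z0 a]]]] h]]]]
  [Z0 h [Z0 h [Z0 h [Z0 h [Z0 [Z0 h [Z0 h [Z0 a]]] h]]]]]
  [Z0 h [Z0 h [Z0 h [Z0 h [Z0 h [Z0 [Z0 h [Z0 a]] h]]]]]]
  [Z0 h [Z0 h [Z0 h [Z0 h [Z0 h [Z0 h [Z0 [Z0 a] h]]]]]]]

7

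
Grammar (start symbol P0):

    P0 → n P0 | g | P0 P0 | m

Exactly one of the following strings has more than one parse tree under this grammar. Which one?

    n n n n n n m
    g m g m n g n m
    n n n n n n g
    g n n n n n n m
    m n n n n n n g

g m g m n g n m

n n n n n n m: 1 tree
g m g m n g n m: 56 trees
n n n n n n g: 1 tree
g n n n n n n m: 1 tree
m n n n n n n g: 1 tree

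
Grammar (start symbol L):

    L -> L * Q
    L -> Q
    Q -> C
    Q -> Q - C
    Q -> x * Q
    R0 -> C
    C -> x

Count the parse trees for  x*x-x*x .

Parse trees for x*x-x*x:
  [L [L [L [Q [C x]]] * [Q [Q [C x]] - [C x]]] * [Q [C x]]]
  [L [L [Q [Q x * [Q [C x]]] - [C x]]] * [Q [C x]]]
  [L [L [Q x * [Q [Q [C x]] - [C x]]]] * [Q [C x]]]

3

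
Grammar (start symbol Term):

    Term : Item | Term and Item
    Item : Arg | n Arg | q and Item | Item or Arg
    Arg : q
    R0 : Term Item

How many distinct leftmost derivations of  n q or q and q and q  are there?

2

Parse trees for n q or q and q and q:
  [Term [Term [Item [Item n [Arg q]] or [Arg q]]] and [Item q and [Item [Arg q]]]]
  [Term [Term [Term [Item [Item n [Arg q]] or [Arg q]]] and [Item [Arg q]]] and [Item [Arg q]]]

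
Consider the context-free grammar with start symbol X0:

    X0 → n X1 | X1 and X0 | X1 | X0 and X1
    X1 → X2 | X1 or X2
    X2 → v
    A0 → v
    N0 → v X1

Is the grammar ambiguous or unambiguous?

Ambiguous

Witness: v and v

Derivation 1: X0 ⇒ X1 and X0 ⇒ X2 and X0 ⇒ v and X0 ⇒ v and X1 ⇒ v and X2 ⇒ v and v
Derivation 2: X0 ⇒ X0 and X1 ⇒ X1 and X1 ⇒ X2 and X1 ⇒ v and X1 ⇒ v and X2 ⇒ v and v

Two distinct leftmost derivations for the same string.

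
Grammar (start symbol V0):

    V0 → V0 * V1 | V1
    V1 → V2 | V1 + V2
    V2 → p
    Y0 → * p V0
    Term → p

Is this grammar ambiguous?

Unambiguous

Only V0, V1, V2 are reachable from V0; ignoring the rest: The grammar is stratified — V0 handles '*' (left-recursive), V1 handles '+', V2 atoms. Each operator has a fixed associativity and precedence level, so every string has one parse.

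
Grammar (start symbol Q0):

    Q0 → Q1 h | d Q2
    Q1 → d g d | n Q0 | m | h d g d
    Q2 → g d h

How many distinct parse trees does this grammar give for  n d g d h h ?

Parse trees for n d g d h h:
  [Q0 [Q1 n [Q0 [Q1 d g d] h]] h]
  [Q0 [Q1 n [Q0 d [Q2 g d h]]] h]

2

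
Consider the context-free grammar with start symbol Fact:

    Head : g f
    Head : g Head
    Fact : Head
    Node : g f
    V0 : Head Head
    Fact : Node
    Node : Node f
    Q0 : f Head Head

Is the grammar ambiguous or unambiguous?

Witness: g f

Derivation 1: Fact ⇒ Head ⇒ g f
Derivation 2: Fact ⇒ Node ⇒ g f

Two distinct leftmost derivations for the same string.

Ambiguous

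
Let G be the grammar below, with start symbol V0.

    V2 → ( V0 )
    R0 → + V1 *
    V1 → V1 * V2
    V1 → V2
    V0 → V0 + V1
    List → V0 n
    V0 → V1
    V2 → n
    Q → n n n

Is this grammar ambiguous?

(R0, Q, List are unreachable from V0, so their rules don't affect L(V0).) The grammar is stratified — V0 handles '+' (left-recursive), V1 handles '*', V2 atoms. Each operator has a fixed associativity and precedence level, so every string has one parse.

Unambiguous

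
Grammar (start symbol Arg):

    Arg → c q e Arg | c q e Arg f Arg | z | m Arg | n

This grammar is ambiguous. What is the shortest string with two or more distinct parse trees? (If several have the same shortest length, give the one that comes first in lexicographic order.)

c q e c q e n f n

length 1: no string has ≥2 trees
length 2: no string has ≥2 trees
length 3: no string has ≥2 trees
length 4: no string has ≥2 trees
length 5: no string has ≥2 trees
length 6: no string has ≥2 trees
length 7: no string has ≥2 trees
length 8: no string has ≥2 trees
length 9: c q e c q e n f n has 2 parse trees

Two derivations of c q e c q e n f n:
  Arg ⇒ c q e Arg ⇒ c q e c q e Arg f Arg ⇒ c q e c q e n f Arg ⇒ c q e c q e n f n
  Arg ⇒ c q e Arg f Arg ⇒ c q e c q e Arg f Arg ⇒ c q e c q e n f Arg ⇒ c q e c q e n f n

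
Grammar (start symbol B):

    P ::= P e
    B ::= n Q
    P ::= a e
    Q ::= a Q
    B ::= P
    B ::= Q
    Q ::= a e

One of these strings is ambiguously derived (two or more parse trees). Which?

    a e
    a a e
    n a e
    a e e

a e: 2 trees
a a e: 1 tree
n a e: 1 tree
a e e: 1 tree

a e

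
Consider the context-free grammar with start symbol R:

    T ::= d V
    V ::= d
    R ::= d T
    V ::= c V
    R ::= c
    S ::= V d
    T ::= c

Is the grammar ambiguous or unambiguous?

(S is unreachable from R, so its rules don't affect L(R).) Restricted to the reachable nonterminals, every rule has the form A → t or A → t B, and no two rules for the same A share a first terminal. The grammar encodes a DFA — one run per string.

Unambiguous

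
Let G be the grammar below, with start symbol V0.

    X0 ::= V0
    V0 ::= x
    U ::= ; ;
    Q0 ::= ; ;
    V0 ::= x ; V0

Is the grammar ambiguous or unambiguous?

(X0, Q0, U are unreachable from V0, so their rules don't affect L(V0).) Right-recursive list with a separator: after each atom, whether the separator follows determines the rule. One parse per string.

Unambiguous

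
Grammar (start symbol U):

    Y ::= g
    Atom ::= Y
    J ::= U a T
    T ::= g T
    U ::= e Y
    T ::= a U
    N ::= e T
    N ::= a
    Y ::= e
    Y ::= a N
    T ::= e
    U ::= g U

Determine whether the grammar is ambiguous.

Unambiguous

Only U, Y, N, T are reachable from U; ignoring the rest: Restricted to the reachable nonterminals, every rule has the form A → t or A → t B, and no two rules for the same A share a first terminal. The grammar encodes a DFA — one run per string.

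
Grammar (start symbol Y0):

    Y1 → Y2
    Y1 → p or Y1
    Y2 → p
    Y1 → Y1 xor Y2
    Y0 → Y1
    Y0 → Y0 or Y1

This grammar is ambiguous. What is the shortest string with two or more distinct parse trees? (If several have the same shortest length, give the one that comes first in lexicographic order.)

length 1: no string has ≥2 trees
length 3: p or p has 2 parse trees

Two derivations of p or p:
  Y0 ⇒ Y1 ⇒ p or Y1 ⇒ p or Y2 ⇒ p or p
  Y0 ⇒ Y0 or Y1 ⇒ Y1 or Y1 ⇒ Y2 or Y1 ⇒ p or Y1 ⇒ p or Y2 ⇒ p or p

p or p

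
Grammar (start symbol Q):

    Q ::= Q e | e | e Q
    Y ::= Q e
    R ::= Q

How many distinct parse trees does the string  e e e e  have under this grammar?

Parse trees for e e e e:
  [Q [Q [Q [Q e] e] e] e]
  [Q [Q [Q e [Q e]] e] e]
  [Q [Q e [Q [Q e] e]] e]
  [Q [Q e [Q e [Q e]]] e]
  [Q e [Q [Q [Q e] e] e]]
  [Q e [Q [Q e [Q e]] e]]
  [Q e [Q e [Q [Q e] e]]]
  [Q e [Q e [Q e [Q e]]]]

8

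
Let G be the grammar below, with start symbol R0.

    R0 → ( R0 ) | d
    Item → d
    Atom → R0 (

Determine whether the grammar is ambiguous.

Only R0 is reachable from R0; ignoring the rest: Each string is a nest of matched brackets around a single atom. An opening bracket forces the recursive rule; an atom forces the base rule.

Unambiguous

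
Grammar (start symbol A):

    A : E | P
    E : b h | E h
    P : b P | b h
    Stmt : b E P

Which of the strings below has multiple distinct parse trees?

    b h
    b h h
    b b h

b h: 2 trees
b h h: 1 tree
b b h: 1 tree

b h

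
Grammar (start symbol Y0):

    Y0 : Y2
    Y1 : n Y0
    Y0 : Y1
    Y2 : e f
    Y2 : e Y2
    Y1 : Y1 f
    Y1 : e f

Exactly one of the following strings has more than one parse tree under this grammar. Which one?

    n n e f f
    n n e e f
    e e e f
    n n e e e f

n n e f f

n n e f f: 5 trees
n n e e f: 1 tree
e e e f: 1 tree
n n e e e f: 1 tree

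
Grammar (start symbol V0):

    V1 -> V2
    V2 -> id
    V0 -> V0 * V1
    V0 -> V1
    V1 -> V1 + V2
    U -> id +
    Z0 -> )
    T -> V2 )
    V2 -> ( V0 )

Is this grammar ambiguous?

Unambiguous

Only V0, V1, V2 are reachable from V0; ignoring the rest: The grammar is stratified — V0 handles '*' (left-recursive), V1 handles '+', V2 atoms. Each operator has a fixed associativity and precedence level, so every string has one parse.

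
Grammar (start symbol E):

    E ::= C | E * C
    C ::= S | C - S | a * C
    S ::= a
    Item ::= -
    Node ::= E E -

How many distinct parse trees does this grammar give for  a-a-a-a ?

1

Parse trees for a-a-a-a:
  [E [C [C [C [C [S a]] - [S a]] - [S a]] - [S a]]]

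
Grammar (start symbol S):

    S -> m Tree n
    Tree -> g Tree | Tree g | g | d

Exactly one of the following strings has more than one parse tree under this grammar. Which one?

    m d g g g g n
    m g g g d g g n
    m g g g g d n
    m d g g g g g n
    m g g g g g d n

m d g g g g n: 1 tree
m g g g d g g n: 10 trees
m g g g g d n: 1 tree
m d g g g g g n: 1 tree
m g g g g g d n: 1 tree

m g g g d g g n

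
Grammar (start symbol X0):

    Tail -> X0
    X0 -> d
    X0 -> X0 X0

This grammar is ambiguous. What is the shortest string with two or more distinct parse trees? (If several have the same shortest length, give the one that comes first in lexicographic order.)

length 1: no string has ≥2 trees
length 2: no string has ≥2 trees
length 3: d d d has 2 parse trees

Two derivations of d d d:
  X0 ⇒ X0 X0 ⇒ d X0 ⇒ d X0 X0 ⇒ d d X0 ⇒ d d d
  X0 ⇒ X0 X0 ⇒ X0 X0 X0 ⇒ d X0 X0 ⇒ d d X0 ⇒ d d d

d d d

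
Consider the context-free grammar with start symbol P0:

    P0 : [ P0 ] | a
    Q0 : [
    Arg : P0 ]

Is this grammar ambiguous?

(Q0, Arg are unreachable from P0, so their rules don't affect L(P0).) Each string is a nest of matched brackets around a single atom. An opening bracket forces the recursive rule; an atom forces the base rule.

Unambiguous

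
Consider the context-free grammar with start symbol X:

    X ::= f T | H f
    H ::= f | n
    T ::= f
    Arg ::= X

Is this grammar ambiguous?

Ambiguous

Witness: f f

Derivation 1: X ⇒ f T ⇒ f f
Derivation 2: X ⇒ H f ⇒ f f

Two distinct leftmost derivations for the same string.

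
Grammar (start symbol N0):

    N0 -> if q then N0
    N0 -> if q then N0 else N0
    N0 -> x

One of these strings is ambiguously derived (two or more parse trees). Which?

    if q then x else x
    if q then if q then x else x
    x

if q then if q then x else x

if q then x else x: 1 tree
if q then if q then x else x: 2 trees
x: 1 tree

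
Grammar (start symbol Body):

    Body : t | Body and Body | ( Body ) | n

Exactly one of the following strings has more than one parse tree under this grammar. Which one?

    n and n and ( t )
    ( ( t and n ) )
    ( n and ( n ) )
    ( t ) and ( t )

n and n and ( t ): 2 trees
( ( t and n ) ): 1 tree
( n and ( n ) ): 1 tree
( t ) and ( t ): 1 tree

n and n and ( t )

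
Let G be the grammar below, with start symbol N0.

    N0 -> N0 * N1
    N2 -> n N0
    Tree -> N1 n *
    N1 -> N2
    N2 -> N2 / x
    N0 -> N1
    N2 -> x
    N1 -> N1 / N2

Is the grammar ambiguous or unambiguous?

Witness: x / x

Derivation 1: N0 ⇒ N1 ⇒ N2 ⇒ N2 / x ⇒ x / x
Derivation 2: N0 ⇒ N1 ⇒ N1 / N2 ⇒ N2 / N2 ⇒ x / N2 ⇒ x / x

Two distinct leftmost derivations for the same string.

Ambiguous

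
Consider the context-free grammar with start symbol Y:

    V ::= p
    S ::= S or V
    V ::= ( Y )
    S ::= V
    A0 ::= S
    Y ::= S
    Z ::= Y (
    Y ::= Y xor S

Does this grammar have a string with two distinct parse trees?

Unambiguous

(Z, A0 are unreachable from Y, so their rules don't affect L(Y).) This is a standard precedence ladder (Y over S over V), with each level left-recursive on its own operator ('xor' at Y, 'or' at S). That structure is LR(1), hence unambiguous.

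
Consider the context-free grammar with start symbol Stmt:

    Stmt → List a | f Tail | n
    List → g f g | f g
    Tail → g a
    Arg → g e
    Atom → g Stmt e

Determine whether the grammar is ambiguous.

Ambiguous

Witness: f g a

Derivation 1: Stmt ⇒ List a ⇒ f g a
Derivation 2: Stmt ⇒ f Tail ⇒ f g a

Two distinct leftmost derivations for the same string.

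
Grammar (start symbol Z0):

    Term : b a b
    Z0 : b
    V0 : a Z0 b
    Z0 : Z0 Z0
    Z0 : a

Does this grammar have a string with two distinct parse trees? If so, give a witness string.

Ambiguous

Witness: a a a

Derivation 1: Z0 ⇒ Z0 Z0 ⇒ Z0 Z0 Z0 ⇒ a Z0 Z0 ⇒ a a Z0 ⇒ a a a
Derivation 2: Z0 ⇒ Z0 Z0 ⇒ a Z0 ⇒ a Z0 Z0 ⇒ a a Z0 ⇒ a a a

Two distinct leftmost derivations for the same string.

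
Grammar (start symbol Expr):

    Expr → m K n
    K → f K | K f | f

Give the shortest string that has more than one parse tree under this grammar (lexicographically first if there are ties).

m f f n

length 3: no string has ≥2 trees
length 4: m f f n has 2 parse trees

Two derivations of m f f n:
  Expr ⇒ m K n ⇒ m f K n ⇒ m f f n
  Expr ⇒ m K n ⇒ m K f n ⇒ m f f n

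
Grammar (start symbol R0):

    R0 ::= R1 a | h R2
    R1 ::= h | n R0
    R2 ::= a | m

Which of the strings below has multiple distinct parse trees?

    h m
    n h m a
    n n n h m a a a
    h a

h m: 1 tree
n h m a: 1 tree
n n n h m a a a: 1 tree
h a: 2 trees

h a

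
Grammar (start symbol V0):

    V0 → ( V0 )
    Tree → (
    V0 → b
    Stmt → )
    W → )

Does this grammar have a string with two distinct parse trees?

Only V0 is reachable from V0; ignoring the rest: Each string is a nest of matched brackets around a single atom. An opening bracket forces the recursive rule; an atom forces the base rule.

Unambiguous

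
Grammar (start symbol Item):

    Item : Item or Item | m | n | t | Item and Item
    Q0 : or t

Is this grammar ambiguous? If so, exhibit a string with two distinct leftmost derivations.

Witness: m and m and m

Derivation 1: Item ⇒ Item and Item ⇒ m and Item ⇒ m and Item and Item ⇒ m and m and Item ⇒ m and m and m
Derivation 2: Item ⇒ Item and Item ⇒ Item and Item and Item ⇒ m and Item and Item ⇒ m and m and Item ⇒ m and m and m

Two distinct leftmost derivations for the same string.

Ambiguous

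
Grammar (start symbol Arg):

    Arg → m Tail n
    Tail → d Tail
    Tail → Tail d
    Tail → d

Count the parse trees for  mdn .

Parse trees for mdn:
  [Arg m [Tail d] n]

1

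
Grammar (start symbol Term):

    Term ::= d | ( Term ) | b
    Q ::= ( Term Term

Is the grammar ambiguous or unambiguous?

Unambiguous

(Q is unreachable from Term, so its rules don't affect L(Term).) L(Term) is { openⁿ atom closeⁿ : n ≥ 0 }. The bracket depth fixes n, and the derivation is forced at every step.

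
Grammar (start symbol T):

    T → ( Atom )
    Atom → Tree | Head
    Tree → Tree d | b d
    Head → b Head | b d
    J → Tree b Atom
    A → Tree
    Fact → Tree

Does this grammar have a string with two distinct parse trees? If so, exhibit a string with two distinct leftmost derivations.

Witness: ( b d )

Derivation 1: T ⇒ ( Atom ) ⇒ ( Tree ) ⇒ ( b d )
Derivation 2: T ⇒ ( Atom ) ⇒ ( Head ) ⇒ ( b d )

Two distinct leftmost derivations for the same string.

Ambiguous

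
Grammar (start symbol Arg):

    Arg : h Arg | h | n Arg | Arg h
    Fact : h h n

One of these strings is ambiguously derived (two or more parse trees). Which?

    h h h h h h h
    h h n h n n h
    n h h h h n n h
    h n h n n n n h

h h h h h h h

h h h h h h h: 64 trees
h h n h n n h: 1 tree
n h h h h n n h: 1 tree
h n h n n n n h: 1 tree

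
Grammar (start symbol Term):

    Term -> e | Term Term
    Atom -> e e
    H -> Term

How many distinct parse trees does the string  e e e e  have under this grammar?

Parse trees for e e e e:
  [Term [Term e] [Term [Term e] [Term [Term e] [Term e]]]]
  [Term [Term e] [Term [Term [Term e] [Term e]] [Term e]]]
  [Term [Term [Term e] [Term e]] [Term [Term e] [Term e]]]
  [Term [Term [Term e] [Term [Term e] [Term e]]] [Term e]]
  [Term [Term [Term [Term e] [Term e]] [Term e]] [Term e]]

5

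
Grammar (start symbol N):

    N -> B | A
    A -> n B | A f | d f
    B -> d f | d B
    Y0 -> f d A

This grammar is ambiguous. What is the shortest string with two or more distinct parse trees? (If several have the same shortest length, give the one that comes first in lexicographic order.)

length 2: d f has 2 parse trees

Two derivations of d f:
  N ⇒ B ⇒ d f
  N ⇒ A ⇒ d f

d f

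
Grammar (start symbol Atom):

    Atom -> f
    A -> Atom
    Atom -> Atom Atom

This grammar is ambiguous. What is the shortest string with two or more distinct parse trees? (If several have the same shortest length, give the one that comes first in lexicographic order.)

length 1: no string has ≥2 trees
length 2: no string has ≥2 trees
length 3: f f f has 2 parse trees

Two derivations of f f f:
  Atom ⇒ Atom Atom ⇒ f Atom ⇒ f Atom Atom ⇒ f f Atom ⇒ f f f
  Atom ⇒ Atom Atom ⇒ Atom Atom Atom ⇒ f Atom Atom ⇒ f f Atom ⇒ f f f

f f f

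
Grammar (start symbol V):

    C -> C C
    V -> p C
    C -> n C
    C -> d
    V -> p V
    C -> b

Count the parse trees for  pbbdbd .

Parse trees for pbbdbd (showing first 6 of 14):
  [V p [C [C b] [C [C b] [C [C d] [C [C b] [C d]]]]]]
  [V p [C [C b] [C [C b] [C [C [C d] [C b]] [C d]]]]]
  [V p [C [C b] [C [C [C b] [C d]] [C [C b] [C d]]]]]
  [V p [C [C b] [C [C [C b] [C [C d] [C b]]] [C d]]]]
  [V p [C [C b] [C [C [C [C b] [C d]] [C b]] [C d]]]]
  [V p [C [C [C b] [C b]] [C [C d] [C [C b] [C d]]]]]

14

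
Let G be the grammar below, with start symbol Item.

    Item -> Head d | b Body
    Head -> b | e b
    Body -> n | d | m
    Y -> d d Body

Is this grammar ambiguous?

Ambiguous

Witness: b d

Derivation 1: Item ⇒ Head d ⇒ b d
Derivation 2: Item ⇒ b Body ⇒ b d

Two distinct leftmost derivations for the same string.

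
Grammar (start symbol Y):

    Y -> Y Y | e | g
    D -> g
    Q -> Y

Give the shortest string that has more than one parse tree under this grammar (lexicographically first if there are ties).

length 1: no string has ≥2 trees
length 2: no string has ≥2 trees
length 3: e e e has 2 parse trees

Two derivations of e e e:
  Y ⇒ Y Y ⇒ Y Y Y ⇒ e Y Y ⇒ e e Y ⇒ e e e
  Y ⇒ Y Y ⇒ e Y ⇒ e Y Y ⇒ e e Y ⇒ e e e

e e e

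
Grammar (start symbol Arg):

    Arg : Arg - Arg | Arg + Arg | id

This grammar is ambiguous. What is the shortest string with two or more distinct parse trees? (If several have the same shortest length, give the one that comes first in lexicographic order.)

length 1: no string has ≥2 trees
length 3: no string has ≥2 trees
length 5: id + id + id has 2 parse trees

Two derivations of id + id + id:
  Arg ⇒ Arg + Arg ⇒ Arg + Arg + Arg ⇒ id + Arg + Arg ⇒ id + id + Arg ⇒ id + id + id
  Arg ⇒ Arg + Arg ⇒ id + Arg ⇒ id + Arg + Arg ⇒ id + id + Arg ⇒ id + id + id

id + id + id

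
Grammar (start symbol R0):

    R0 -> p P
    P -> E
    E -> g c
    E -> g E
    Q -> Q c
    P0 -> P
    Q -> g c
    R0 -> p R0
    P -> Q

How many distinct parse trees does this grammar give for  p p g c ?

Parse trees for p p g c:
  [R0 p [R0 p [P [E g c]]]]
  [R0 p [R0 p [P [Q g c]]]]

2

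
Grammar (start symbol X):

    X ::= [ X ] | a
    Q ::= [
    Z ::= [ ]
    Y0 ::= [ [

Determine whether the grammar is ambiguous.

Only X is reachable from X; ignoring the rest: Each string is a nest of matched brackets around a single atom. An opening bracket forces the recursive rule; an atom forces the base rule.

Unambiguous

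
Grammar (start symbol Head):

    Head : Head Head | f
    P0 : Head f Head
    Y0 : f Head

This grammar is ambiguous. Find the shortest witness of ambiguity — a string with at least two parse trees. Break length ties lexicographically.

length 1: no string has ≥2 trees
length 2: no string has ≥2 trees
length 3: f f f has 2 parse trees

Two derivations of f f f:
  Head ⇒ Head Head ⇒ Head Head Head ⇒ f Head Head ⇒ f f Head ⇒ f f f
  Head ⇒ Head Head ⇒ f Head ⇒ f Head Head ⇒ f f Head ⇒ f f f

f f f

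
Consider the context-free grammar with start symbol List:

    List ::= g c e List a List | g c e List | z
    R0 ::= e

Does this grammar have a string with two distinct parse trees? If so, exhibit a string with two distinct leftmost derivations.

Witness: g c e g c e z a z

Derivation 1: List ⇒ g c e List a List ⇒ g c e g c e List a List ⇒ g c e g c e z a List ⇒ g c e g c e z a z
Derivation 2: List ⇒ g c e List ⇒ g c e g c e List a List ⇒ g c e g c e z a List ⇒ g c e g c e z a z

Two distinct leftmost derivations for the same string.

Ambiguous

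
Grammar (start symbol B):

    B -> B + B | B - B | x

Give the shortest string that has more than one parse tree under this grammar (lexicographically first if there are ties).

length 1: no string has ≥2 trees
length 3: no string has ≥2 trees
length 5: x + x + x has 2 parse trees

Two derivations of x + x + x:
  B ⇒ B + B ⇒ B + B + B ⇒ x + B + B ⇒ x + x + B ⇒ x + x + x
  B ⇒ B + B ⇒ x + B ⇒ x + B + B ⇒ x + x + B ⇒ x + x + x

x + x + x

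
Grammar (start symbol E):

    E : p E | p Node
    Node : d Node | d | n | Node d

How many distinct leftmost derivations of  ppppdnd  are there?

2

Parse trees for ppppdnd:
  [E p [E p [E p [E p [Node d [Node [Node n] d]]]]]]
  [E p [E p [E p [E p [Node [Node d [Node n]] d]]]]]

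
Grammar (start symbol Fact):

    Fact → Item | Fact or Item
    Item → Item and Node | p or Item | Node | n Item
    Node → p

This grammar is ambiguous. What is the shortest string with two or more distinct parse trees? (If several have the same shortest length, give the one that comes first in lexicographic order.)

p or p

length 1: no string has ≥2 trees
length 2: no string has ≥2 trees
length 3: p or p has 2 parse trees

Two derivations of p or p:
  Fact ⇒ Item ⇒ p or Item ⇒ p or Node ⇒ p or p
  Fact ⇒ Fact or Item ⇒ Item or Item ⇒ Node or Item ⇒ p or Item ⇒ p or Node ⇒ p or p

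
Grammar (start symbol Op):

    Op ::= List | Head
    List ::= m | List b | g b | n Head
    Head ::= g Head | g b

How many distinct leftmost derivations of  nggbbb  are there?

1

Parse trees for nggbbb:
  [Op [List [List [List n [Head g [Head g b]]] b] b]]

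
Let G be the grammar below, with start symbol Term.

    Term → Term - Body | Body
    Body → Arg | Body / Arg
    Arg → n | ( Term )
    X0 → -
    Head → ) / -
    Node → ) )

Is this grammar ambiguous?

Unambiguous

(X0, Head, Node are unreachable from Term, so their rules don't affect L(Term).) This is a standard precedence ladder (Term over Body over Arg), with each level left-recursive on its own operator ('-' at Term, '/' at Body). That structure is LR(1), hence unambiguous.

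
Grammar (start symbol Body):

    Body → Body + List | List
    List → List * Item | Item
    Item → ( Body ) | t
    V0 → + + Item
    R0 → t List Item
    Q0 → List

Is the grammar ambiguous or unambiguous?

(V0, R0, Q0 are unreachable from Body, so their rules don't affect L(Body).) Body → Body + List | List  ;  List → List * Item | Item  — a left-associative chain with Item at the bottom. Each string factors uniquely by precedence.

Unambiguous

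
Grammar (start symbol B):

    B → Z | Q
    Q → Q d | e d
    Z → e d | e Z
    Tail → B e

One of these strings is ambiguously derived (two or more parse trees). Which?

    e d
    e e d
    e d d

e d

e d: 2 trees
e e d: 1 tree
e d d: 1 tree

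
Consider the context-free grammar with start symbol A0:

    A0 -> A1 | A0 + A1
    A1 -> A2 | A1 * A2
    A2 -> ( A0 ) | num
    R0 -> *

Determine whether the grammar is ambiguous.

Only A0, A1, A2 are reachable from A0; ignoring the rest: This is a standard precedence ladder (A0 over A1 over A2), with each level left-recursive on its own operator ('+' at A0, '*' at A1). That structure is LR(1), hence unambiguous.

Unambiguous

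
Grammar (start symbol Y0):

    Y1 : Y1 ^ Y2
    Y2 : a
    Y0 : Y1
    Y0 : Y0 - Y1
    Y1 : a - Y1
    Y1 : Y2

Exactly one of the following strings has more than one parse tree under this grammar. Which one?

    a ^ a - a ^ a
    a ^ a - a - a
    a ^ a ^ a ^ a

a ^ a - a ^ a: 1 tree
a ^ a - a - a: 2 trees
a ^ a ^ a ^ a: 1 tree

a ^ a - a - a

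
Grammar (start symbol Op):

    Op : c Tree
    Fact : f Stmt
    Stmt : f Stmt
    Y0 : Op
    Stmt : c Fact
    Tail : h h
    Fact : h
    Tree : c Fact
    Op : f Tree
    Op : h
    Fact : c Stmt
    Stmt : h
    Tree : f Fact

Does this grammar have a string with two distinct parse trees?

Only Op, Tree, Fact, Stmt are reachable from Op; ignoring the rest: The reachable rules are right-linear with at most one rule per (nonterminal, next-terminal) pair. Each input token forces the next rule, so parsing is deterministic.

Unambiguous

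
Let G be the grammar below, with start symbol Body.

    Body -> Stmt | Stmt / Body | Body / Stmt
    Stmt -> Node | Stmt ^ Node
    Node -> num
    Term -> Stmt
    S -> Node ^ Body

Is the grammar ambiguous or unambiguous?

Ambiguous

Witness: num / num

Derivation 1: Body ⇒ Stmt / Body ⇒ Node / Body ⇒ num / Body ⇒ num / Stmt ⇒ num / Node ⇒ num / num
Derivation 2: Body ⇒ Body / Stmt ⇒ Stmt / Stmt ⇒ Node / Stmt ⇒ num / Stmt ⇒ num / Node ⇒ num / num

Two distinct leftmost derivations for the same string.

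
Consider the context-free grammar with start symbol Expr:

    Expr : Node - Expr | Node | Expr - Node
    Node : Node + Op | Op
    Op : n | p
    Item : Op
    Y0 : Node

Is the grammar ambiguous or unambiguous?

Witness: n - n

Derivation 1: Expr ⇒ Node - Expr ⇒ Op - Expr ⇒ n - Expr ⇒ n - Node ⇒ n - Op ⇒ n - n
Derivation 2: Expr ⇒ Expr - Node ⇒ Node - Node ⇒ Op - Node ⇒ n - Node ⇒ n - Op ⇒ n - n

Two distinct leftmost derivations for the same string.

Ambiguous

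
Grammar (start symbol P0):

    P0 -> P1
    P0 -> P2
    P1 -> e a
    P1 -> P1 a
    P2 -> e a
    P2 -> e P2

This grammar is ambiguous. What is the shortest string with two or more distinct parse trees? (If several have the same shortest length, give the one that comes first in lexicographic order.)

length 2: e a has 2 parse trees

Two derivations of e a:
  P0 ⇒ P1 ⇒ e a
  P0 ⇒ P2 ⇒ e a

e a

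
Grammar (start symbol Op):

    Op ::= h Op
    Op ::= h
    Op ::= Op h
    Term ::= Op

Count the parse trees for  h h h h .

Parse trees for h h h h:
  [Op h [Op h [Op h [Op h]]]]
  [Op h [Op h [Op [Op h] h]]]
  [Op h [Op [Op h [Op h]] h]]
  [Op h [Op [Op [Op h] h] h]]
  [Op [Op h [Op h [Op h]]] h]
  [Op [Op h [Op [Op h] h]] h]
  [Op [Op [Op h [Op h]] h] h]
  [Op [Op [Op [Op h] h] h] h]

8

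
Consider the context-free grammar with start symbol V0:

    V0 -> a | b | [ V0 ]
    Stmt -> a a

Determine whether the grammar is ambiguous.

Unambiguous

(Stmt is unreachable from V0, so its rules don't affect L(V0).) Each string is a nest of matched brackets around a single atom. An opening bracket forces the recursive rule; an atom forces the base rule.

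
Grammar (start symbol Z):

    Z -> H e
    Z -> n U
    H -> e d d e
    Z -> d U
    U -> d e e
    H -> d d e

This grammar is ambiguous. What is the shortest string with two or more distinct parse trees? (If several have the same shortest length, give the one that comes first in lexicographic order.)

length 4: d d e e has 2 parse trees

Two derivations of d d e e:
  Z ⇒ H e ⇒ d d e e
  Z ⇒ d U ⇒ d d e e

d d e e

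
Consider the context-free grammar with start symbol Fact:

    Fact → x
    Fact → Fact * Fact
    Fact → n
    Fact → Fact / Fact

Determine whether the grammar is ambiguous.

Ambiguous

Witness: n * n * n

Derivation 1: Fact ⇒ Fact * Fact ⇒ Fact * Fact * Fact ⇒ n * Fact * Fact ⇒ n * n * Fact ⇒ n * n * n
Derivation 2: Fact ⇒ Fact * Fact ⇒ n * Fact ⇒ n * Fact * Fact ⇒ n * n * Fact ⇒ n * n * n

Two distinct leftmost derivations for the same string.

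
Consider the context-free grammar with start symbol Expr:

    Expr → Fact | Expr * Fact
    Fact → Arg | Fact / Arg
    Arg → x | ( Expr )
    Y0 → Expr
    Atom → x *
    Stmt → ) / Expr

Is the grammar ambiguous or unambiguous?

Unambiguous

(Y0, Atom, Stmt are unreachable from Expr, so their rules don't affect L(Expr).) The grammar is stratified — Expr handles '*' (left-recursive), Fact handles '/', Arg atoms. Each operator has a fixed associativity and precedence level, so every string has one parse.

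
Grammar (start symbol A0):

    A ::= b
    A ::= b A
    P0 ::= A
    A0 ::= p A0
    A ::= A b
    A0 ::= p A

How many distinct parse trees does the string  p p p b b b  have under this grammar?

Parse trees for p p p b b b:
  [A0 p [A0 p [A0 p [A b [A b [A b]]]]]]
  [A0 p [A0 p [A0 p [A b [A [A b] b]]]]]
  [A0 p [A0 p [A0 p [A [A b [A b]] b]]]]
  [A0 p [A0 p [A0 p [A [A [A b] b] b]]]]

4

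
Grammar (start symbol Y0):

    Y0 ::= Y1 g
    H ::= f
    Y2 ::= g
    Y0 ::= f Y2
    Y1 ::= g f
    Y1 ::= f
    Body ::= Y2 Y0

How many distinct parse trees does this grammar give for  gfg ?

Parse trees for gfg:
  [Y0 [Y1 g f] g]

1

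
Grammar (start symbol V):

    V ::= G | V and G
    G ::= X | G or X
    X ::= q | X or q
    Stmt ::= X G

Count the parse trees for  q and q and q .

1

Parse trees for q and q and q:
  [V [V [V [G [X q]]] and [G [X q]]] and [G [X q]]]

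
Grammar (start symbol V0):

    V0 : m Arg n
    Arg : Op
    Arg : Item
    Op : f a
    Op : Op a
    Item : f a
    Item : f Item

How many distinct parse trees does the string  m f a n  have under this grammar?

2

Parse trees for m f a n:
  [V0 m [Arg [Op f a]] n]
  [V0 m [Arg [Item f a]] n]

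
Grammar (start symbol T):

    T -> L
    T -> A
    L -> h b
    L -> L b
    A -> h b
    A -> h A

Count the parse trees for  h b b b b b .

1

Parse trees for h b b b b b:
  [T [L [L [L [L [L h b] b] b] b] b]]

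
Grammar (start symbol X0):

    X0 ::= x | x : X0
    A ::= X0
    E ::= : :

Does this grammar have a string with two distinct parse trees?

Unambiguous

(A, E are unreachable from X0, so their rules don't affect L(X0).) The reachable grammar is A → atom sep A | atom. Each atom is followed by either the separator (recurse) or end-of-string (stop) — no choice point.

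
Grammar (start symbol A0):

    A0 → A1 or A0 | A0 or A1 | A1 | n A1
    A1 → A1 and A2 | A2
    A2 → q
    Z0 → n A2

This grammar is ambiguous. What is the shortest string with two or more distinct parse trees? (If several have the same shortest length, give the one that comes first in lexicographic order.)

length 1: no string has ≥2 trees
length 2: no string has ≥2 trees
length 3: q or q has 2 parse trees

Two derivations of q or q:
  A0 ⇒ A1 or A0 ⇒ A2 or A0 ⇒ q or A0 ⇒ q or A1 ⇒ q or A2 ⇒ q or q
  A0 ⇒ A0 or A1 ⇒ A1 or A1 ⇒ A2 or A1 ⇒ q or A1 ⇒ q or A2 ⇒ q or q

q or q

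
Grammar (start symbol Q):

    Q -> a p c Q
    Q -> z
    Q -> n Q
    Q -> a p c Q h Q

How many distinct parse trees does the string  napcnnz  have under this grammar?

Parse trees for napcnnz:
  [Q n [Q a p c [Q n [Q n [Q z]]]]]

1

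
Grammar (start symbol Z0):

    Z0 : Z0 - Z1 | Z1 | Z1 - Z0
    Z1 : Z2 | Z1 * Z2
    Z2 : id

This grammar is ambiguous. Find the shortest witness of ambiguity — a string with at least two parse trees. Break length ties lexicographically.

id - id

length 1: no string has ≥2 trees
length 3: id - id has 2 parse trees

Two derivations of id - id:
  Z0 ⇒ Z0 - Z1 ⇒ Z1 - Z1 ⇒ Z2 - Z1 ⇒ id - Z1 ⇒ id - Z2 ⇒ id - id
  Z0 ⇒ Z1 - Z0 ⇒ Z2 - Z0 ⇒ id - Z0 ⇒ id - Z1 ⇒ id - Z2 ⇒ id - id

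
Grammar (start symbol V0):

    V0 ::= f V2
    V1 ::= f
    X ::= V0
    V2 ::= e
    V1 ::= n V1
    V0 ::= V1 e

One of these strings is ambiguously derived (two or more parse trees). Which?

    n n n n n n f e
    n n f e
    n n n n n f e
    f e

n n n n n n f e: 1 tree
n n f e: 1 tree
n n n n n f e: 1 tree
f e: 2 trees

f e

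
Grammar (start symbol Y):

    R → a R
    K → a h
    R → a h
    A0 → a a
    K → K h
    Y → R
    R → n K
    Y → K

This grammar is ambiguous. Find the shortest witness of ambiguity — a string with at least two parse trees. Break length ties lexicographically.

length 2: a h has 2 parse trees

Two derivations of a h:
  Y ⇒ R ⇒ a h
  Y ⇒ K ⇒ a h

a h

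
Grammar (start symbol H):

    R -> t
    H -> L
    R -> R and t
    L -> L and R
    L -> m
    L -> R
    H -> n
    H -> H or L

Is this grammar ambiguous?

Ambiguous

Witness: t and t

Derivation 1: H ⇒ L ⇒ L and R ⇒ R and R ⇒ t and R ⇒ t and t
Derivation 2: H ⇒ L ⇒ R ⇒ R and t ⇒ t and t

Two distinct leftmost derivations for the same string.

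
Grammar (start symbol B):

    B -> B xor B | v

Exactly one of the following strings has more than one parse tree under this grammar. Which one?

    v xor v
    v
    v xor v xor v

v xor v xor v

v xor v: 1 tree
v: 1 tree
v xor v xor v: 2 trees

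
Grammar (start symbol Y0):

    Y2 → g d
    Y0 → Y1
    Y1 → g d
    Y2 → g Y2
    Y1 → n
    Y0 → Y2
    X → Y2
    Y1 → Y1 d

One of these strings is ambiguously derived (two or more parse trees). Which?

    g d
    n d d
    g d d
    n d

g d

g d: 2 trees
n d d: 1 tree
g d d: 1 tree
n d: 1 tree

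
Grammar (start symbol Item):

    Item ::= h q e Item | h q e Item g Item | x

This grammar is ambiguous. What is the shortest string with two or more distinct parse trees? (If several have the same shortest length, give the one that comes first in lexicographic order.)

h q e h q e x g x

length 1: no string has ≥2 trees
length 4: no string has ≥2 trees
length 6: no string has ≥2 trees
length 7: no string has ≥2 trees
length 9: h q e h q e x g x has 2 parse trees

Two derivations of h q e h q e x g x:
  Item ⇒ h q e Item ⇒ h q e h q e Item g Item ⇒ h q e h q e x g Item ⇒ h q e h q e x g x
  Item ⇒ h q e Item g Item ⇒ h q e h q e Item g Item ⇒ h q e h q e x g Item ⇒ h q e h q e x g x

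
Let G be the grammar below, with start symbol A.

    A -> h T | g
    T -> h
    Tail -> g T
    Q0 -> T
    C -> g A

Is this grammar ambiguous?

Only A, T are reachable from A; ignoring the rest: The reachable rules are right-linear with at most one rule per (nonterminal, next-terminal) pair. Each input token forces the next rule, so parsing is deterministic.

Unambiguous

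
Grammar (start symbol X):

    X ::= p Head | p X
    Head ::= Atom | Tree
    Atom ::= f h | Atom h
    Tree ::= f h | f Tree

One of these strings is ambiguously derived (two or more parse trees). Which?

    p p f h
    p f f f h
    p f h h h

p p f h

p p f h: 2 trees
p f f f h: 1 tree
p f h h h: 1 tree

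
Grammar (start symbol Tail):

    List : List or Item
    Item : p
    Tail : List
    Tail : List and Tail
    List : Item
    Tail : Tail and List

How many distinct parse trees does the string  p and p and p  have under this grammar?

4

Parse trees for p and p and p:
  [Tail [List [Item p]] and [Tail [List [Item p]] and [Tail [List [Item p]]]]]
  [Tail [List [Item p]] and [Tail [Tail [List [Item p]]] and [List [Item p]]]]
  [Tail [Tail [List [Item p]] and [Tail [List [Item p]]]] and [List [Item p]]]
  [Tail [Tail [Tail [List [Item p]]] and [List [Item p]]] and [List [Item p]]]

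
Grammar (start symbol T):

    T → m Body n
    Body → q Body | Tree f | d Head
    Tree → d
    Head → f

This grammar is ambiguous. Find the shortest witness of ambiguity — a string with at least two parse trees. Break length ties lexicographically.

length 4: m d f n has 2 parse trees

Two derivations of m d f n:
  T ⇒ m Body n ⇒ m Tree f n ⇒ m d f n
  T ⇒ m Body n ⇒ m d Head n ⇒ m d f n

m d f n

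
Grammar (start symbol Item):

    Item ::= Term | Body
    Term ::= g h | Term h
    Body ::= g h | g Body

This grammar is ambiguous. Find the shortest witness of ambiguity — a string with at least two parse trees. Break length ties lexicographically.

g h

length 2: g h has 2 parse trees

Two derivations of g h:
  Item ⇒ Term ⇒ g h
  Item ⇒ Body ⇒ g h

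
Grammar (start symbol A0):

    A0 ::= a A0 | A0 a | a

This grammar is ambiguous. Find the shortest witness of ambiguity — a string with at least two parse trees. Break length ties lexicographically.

a a

length 1: no string has ≥2 trees
length 2: a a has 2 parse trees

Two derivations of a a:
  A0 ⇒ a A0 ⇒ a a
  A0 ⇒ A0 a ⇒ a a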